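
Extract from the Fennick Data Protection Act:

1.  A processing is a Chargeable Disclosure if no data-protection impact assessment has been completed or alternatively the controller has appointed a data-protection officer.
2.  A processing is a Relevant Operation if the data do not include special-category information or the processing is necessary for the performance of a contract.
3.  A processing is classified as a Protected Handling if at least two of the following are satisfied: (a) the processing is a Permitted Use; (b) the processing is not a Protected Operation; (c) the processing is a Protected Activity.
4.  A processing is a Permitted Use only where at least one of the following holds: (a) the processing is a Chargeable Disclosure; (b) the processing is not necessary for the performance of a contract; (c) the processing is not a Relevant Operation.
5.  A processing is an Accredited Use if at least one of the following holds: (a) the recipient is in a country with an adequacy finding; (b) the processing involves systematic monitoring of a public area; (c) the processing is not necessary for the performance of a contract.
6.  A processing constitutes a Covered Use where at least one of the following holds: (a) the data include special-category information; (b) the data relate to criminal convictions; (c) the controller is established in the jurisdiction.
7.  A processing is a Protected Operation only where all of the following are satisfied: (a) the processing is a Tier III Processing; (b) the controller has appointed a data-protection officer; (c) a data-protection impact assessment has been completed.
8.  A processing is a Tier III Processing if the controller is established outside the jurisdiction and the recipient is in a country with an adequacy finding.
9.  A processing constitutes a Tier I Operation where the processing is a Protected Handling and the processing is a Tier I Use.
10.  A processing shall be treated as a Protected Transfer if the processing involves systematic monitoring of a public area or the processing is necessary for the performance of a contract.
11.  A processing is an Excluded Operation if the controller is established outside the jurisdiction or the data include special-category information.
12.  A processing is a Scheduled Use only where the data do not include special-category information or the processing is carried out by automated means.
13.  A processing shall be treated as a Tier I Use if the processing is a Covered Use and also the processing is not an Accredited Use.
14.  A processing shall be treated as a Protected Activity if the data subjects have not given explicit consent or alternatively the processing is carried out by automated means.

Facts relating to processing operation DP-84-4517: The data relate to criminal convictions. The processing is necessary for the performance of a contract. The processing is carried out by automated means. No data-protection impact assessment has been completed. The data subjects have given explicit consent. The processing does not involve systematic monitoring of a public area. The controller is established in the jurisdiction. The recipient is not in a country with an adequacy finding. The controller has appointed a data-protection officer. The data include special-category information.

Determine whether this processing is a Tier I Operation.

Yes

paragraph 1 — Chargeable Disclosure: [no data-protection impact assessment has been completed? yes] OR [the controller has appointed a data-protection officer? yes] → satisfied.
paragraph 2 — Relevant Operation: [the data do not include special-category information? no] OR [the processing is necessary for the performance of a contract? yes] → satisfied.
paragraph 4 — Permitted Use: [Chargeable Disclosure (paragraph 1)? yes] OR [the processing is not necessary for the performance of a contract? no] OR [not a Relevant Operation (paragraph 2)? no] → satisfied.
paragraph 8 — Tier III Processing: [the controller is established outside the jurisdiction? no] AND [the recipient is in a country with an adequacy finding? no] → not satisfied.
paragraph 7 — Protected Operation: [Tier III Processing (paragraph 8)? no] AND [the controller has appointed a data-protection officer? yes] AND [a data-protection impact assessment has been completed? no] → not satisfied.
paragraph 14 — Protected Activity: [the data subjects have not given explicit consent? no] OR [the processing is carried out by automated means? yes] → satisfied.
paragraph 3 — Protected Handling: Permitted Use (paragraph 4)? yes; not a Protected Operation (paragraph 7)? yes; Protected Activity (paragraph 14)? yes — 3 of 3 hold (need ≥2) → satisfied.
paragraph 6 — Covered Use: [the data include special-category information? yes] OR [the data relate to criminal convictions? yes] OR [the controller is established in the jurisdiction? yes] → satisfied.
paragraph 5 — Accredited Use: [the recipient is in a country with an adequacy finding? no] OR [the processing involves systematic monitoring of a public area? no] OR [the processing is not necessary for the performance of a contract? no] → not satisfied.
paragraph 13 — Tier I Use: [Covered Use (paragraph 6)? yes] AND [not an Accredited Use (paragraph 5)? yes] → satisfied.
paragraph 9 — Tier I Operation: [Protected Handling (paragraph 3)? yes] AND [Tier I Use (paragraph 13)? yes] → satisfied.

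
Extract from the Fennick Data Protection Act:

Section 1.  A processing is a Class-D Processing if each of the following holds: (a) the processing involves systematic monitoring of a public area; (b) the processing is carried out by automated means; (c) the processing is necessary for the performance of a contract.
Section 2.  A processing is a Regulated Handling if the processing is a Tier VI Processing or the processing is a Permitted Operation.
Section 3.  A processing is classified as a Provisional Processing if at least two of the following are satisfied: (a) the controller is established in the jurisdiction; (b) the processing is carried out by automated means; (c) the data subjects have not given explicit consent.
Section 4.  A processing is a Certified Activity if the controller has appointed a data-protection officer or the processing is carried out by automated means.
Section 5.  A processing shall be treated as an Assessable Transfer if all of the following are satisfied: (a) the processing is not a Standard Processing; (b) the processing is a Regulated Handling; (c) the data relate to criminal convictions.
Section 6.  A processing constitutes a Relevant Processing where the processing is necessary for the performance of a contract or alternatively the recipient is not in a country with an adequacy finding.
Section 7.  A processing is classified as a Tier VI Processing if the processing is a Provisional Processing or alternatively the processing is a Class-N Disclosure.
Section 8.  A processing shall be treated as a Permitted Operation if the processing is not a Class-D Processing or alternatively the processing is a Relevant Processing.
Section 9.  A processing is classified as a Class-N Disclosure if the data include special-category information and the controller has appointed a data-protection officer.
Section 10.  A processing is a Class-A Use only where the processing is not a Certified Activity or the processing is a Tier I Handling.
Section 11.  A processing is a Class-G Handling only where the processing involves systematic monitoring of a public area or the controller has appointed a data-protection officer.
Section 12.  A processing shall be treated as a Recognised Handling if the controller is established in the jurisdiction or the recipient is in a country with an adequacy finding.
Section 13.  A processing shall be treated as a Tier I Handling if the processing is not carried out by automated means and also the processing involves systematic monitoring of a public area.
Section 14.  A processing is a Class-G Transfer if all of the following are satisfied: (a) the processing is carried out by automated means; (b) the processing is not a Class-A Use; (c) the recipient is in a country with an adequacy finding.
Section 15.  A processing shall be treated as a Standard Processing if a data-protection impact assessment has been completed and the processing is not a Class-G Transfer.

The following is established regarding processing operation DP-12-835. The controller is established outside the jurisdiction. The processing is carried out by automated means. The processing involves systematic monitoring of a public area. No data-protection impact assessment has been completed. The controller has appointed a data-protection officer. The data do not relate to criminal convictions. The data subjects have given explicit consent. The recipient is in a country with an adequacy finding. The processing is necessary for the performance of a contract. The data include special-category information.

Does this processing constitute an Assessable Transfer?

section 4 — Certified Activity: [the controller has appointed a data-protection officer? yes] OR [the processing is carried out by automated means? yes] → satisfied.
section 13 — Tier I Handling: [the processing is not carried out by automated means? no] AND [the processing involves systematic monitoring of a public area? yes] → not satisfied.
section 10 — Class-A Use: [not a Certified Activity (section 4)? no] OR [Tier I Handling (section 13)? no] → not satisfied.
section 14 — Class-G Transfer: [the processing is carried out by automated means? yes] AND [not a Class-A Use (section 10)? yes] AND [the recipient is in a country with an adequacy finding? yes] → satisfied.
section 15 — Standard Processing: [a data-protection impact assessment has been completed? no] AND [not a Class-G Transfer (section 14)? no] → not satisfied.
section 3 — Provisional Processing: the controller is established in the jurisdiction? no; the processing is carried out by automated means? yes; the data subjects have not given explicit consent? no — 1 of 3 hold (need ≥2) → not satisfied.
section 9 — Class-N Disclosure: [the data include special-category information? yes] AND [the controller has appointed a data-protection officer? yes] → satisfied.
section 7 — Tier VI Processing: [Provisional Processing (section 3)? no] OR [Class-N Disclosure (section 9)? yes] → satisfied.
section 1 — Class-D Processing: [the processing involves systematic monitoring of a public area? yes] AND [the processing is carried out by automated means? yes] AND [the processing is necessary for the performance of a contract? yes] → satisfied.
section 6 — Relevant Processing: [the processing is necessary for the performance of a contract? yes] OR [the recipient is not in a country with an adequacy finding? no] → satisfied.
section 8 — Permitted Operation: [not a Class-D Processing (section 1)? no] OR [Relevant Processing (section 6)? yes] → satisfied.
section 2 — Regulated Handling: [Tier VI Processing (section 7)? yes] OR [Permitted Operation (section 8)? yes] → satisfied.
section 5 — Assessable Transfer: [not a Standard Processing (section 15)? yes] AND [Regulated Handling (section 2)? yes] AND [the data relate to criminal convictions? no] → not satisfied.

No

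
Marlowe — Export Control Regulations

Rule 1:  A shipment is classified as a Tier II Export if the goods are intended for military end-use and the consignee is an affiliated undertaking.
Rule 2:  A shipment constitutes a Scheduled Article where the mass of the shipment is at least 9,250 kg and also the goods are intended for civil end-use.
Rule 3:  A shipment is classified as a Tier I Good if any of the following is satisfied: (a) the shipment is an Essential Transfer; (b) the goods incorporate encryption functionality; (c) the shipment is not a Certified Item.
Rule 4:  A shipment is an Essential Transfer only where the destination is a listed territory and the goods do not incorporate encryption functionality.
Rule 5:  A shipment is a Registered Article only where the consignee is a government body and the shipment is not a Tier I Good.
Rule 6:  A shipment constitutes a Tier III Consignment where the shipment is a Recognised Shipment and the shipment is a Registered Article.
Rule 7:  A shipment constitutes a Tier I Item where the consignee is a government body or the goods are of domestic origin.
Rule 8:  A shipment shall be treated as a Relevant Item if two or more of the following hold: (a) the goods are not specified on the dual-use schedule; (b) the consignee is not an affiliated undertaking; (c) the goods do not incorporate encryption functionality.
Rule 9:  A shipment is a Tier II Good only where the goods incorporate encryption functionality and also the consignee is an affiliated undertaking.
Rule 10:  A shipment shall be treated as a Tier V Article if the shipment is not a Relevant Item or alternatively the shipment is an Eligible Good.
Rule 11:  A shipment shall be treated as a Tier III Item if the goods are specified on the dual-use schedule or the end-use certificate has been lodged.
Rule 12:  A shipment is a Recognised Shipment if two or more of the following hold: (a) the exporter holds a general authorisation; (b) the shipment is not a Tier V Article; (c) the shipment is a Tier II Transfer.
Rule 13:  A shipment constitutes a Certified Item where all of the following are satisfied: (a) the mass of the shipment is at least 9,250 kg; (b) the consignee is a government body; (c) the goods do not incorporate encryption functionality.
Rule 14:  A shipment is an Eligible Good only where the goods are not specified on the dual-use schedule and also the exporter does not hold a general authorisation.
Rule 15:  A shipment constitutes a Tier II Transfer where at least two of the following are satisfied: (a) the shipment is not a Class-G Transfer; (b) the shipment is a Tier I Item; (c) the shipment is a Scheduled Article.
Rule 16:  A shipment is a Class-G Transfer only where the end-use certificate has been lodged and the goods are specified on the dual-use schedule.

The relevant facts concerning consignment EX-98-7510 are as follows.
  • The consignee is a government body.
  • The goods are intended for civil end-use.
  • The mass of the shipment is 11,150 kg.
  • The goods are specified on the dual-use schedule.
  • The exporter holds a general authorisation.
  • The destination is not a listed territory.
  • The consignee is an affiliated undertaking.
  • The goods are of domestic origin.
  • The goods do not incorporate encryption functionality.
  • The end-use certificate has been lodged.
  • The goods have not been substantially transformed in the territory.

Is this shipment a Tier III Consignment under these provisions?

rule 8 — Relevant Item: the goods are not specified on the dual-use schedule? no; the consignee is not an affiliated undertaking? no; the goods do not incorporate encryption functionality? yes — 1 of 3 hold (need ≥2) → not satisfied.
rule 14 — Eligible Good: [the goods are not specified on the dual-use schedule? no] AND [the exporter does not hold a general authorisation? no] → not satisfied.
rule 10 — Tier V Article: [not a Relevant Item (rule 8)? yes] OR [Eligible Good (rule 14)? no] → satisfied.
rule 16 — Class-G Transfer: [the end-use certificate has been lodged? yes] AND [the goods are specified on the dual-use schedule? yes] → satisfied.
rule 7 — Tier I Item: [the consignee is a government body? yes] OR [the goods are of domestic origin? yes] → satisfied.
rule 2 — Scheduled Article: [mass of the shipment: 11,150 kg ≥ 9,250 kg? yes] AND [the goods are intended for civil end-use? yes] → satisfied.
rule 15 — Tier II Transfer: not a Class-G Transfer (rule 16)? no; Tier I Item (rule 7)? yes; Scheduled Article (rule 2)? yes — 2 of 3 hold (need ≥2) → satisfied.
rule 12 — Recognised Shipment: the exporter holds a general authorisation? yes; not a Tier V Article (rule 10)? no; Tier II Transfer (rule 15)? yes — 2 of 3 hold (need ≥2) → satisfied.
rule 4 — Essential Transfer: [the destination is a listed territory? no] AND [the goods do not incorporate encryption functionality? yes] → not satisfied.
rule 13 — Certified Item: [mass of the shipment: 11,150 kg ≥ 9,250 kg? yes] AND [the consignee is a government body? yes] AND [the goods do not incorporate encryption functionality? yes] → satisfied.
rule 3 — Tier I Good: [Essential Transfer (rule 4)? no] OR [the goods incorporate encryption functionality? no] OR [not a Certified Item (rule 13)? no] → not satisfied.
rule 5 — Registered Article: [the consignee is a government body? yes] AND [not a Tier I Good (rule 3)? yes] → satisfied.
rule 6 — Tier III Consignment: [Recognised Shipment (rule 12)? yes] AND [Registered Article (rule 5)? yes] → satisfied.

Yes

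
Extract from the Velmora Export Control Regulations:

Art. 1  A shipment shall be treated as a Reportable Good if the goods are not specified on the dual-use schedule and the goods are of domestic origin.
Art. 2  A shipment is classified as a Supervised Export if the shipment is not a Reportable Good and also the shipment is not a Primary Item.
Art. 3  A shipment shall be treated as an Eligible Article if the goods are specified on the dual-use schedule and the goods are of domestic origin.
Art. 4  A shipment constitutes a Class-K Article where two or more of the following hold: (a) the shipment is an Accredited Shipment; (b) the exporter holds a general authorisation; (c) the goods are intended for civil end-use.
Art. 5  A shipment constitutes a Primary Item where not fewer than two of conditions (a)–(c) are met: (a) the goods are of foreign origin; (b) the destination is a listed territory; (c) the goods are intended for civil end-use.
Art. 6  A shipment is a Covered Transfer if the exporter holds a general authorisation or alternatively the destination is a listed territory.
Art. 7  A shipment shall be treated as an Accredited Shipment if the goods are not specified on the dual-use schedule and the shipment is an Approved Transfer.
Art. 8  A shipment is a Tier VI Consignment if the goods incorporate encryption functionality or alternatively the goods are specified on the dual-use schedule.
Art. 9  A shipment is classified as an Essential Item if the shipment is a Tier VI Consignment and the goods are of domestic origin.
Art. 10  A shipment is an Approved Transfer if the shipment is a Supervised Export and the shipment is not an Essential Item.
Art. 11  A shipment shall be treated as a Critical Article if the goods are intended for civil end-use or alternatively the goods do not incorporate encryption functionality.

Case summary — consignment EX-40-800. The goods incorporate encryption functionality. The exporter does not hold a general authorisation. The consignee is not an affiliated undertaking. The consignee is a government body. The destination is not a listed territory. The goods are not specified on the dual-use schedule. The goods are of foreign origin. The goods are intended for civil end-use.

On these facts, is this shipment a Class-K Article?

No

Under article 1: the goods are not specified on the dual-use schedule? yes; and the goods are of domestic origin? no. So the shipment is not a Reportable Good.
Under article 5: the goods are of foreign origin? yes; the destination is a listed territory? no; the goods are intended for civil end-use? yes — 2 of 3 hold (need ≥2) → satisfied.
Under article 2: not a Reportable Good (article 1)? yes; and not a Primary Item (article 5)? no. So the shipment is not a Supervised Export.
Under article 8: the goods incorporate encryption functionality? yes; or the goods are specified on the dual-use schedule? no. So the shipment is a Tier VI Consignment.
Under article 9: Tier VI Consignment (article 8)? yes; and the goods are of domestic origin? no. So the shipment is not an Essential Item.
Under article 10: Supervised Export (article 2)? no; and not an Essential Item (article 9)? yes. So the shipment is not an Approved Transfer.
Under article 7: the goods are not specified on the dual-use schedule? yes; and Approved Transfer (article 10)? no. So the shipment is not an Accredited Shipment.
Under article 4: Accredited Shipment (article 7)? no; the exporter holds a general authorisation? no; the goods are intended for civil end-use? yes — 1 of 3 hold (need ≥2) → not satisfied.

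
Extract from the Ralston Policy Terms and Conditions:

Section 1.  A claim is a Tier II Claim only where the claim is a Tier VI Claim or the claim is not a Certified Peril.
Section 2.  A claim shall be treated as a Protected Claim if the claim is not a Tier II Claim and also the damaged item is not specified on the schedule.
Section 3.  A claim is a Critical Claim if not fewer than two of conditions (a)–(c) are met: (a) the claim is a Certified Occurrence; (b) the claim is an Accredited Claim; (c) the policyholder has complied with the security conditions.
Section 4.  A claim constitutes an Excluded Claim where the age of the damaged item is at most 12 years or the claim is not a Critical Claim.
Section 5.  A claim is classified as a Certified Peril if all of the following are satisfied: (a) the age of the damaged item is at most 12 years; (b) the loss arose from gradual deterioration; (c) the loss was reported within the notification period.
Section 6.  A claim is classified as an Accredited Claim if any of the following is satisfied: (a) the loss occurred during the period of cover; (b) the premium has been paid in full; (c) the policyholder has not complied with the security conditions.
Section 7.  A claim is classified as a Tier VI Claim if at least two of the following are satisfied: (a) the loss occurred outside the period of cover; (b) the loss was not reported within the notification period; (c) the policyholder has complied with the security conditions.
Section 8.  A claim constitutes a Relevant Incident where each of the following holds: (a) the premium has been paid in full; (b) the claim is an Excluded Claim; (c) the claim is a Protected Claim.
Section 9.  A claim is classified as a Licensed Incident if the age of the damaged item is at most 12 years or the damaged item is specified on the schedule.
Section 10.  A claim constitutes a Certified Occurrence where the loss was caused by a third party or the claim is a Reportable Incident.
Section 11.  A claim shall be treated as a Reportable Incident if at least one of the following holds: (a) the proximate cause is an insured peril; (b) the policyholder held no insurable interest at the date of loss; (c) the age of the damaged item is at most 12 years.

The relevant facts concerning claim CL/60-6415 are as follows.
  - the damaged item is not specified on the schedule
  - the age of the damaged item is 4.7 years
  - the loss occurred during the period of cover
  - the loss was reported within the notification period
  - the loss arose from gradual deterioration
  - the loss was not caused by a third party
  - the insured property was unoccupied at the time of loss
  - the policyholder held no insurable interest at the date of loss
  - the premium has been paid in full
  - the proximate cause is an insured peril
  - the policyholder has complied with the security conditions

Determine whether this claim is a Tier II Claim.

No

Under section 7: the loss occurred outside the period of cover? no; the loss was not reported within the notification period? no; the policyholder has complied with the security conditions? yes — 1 of 3 hold (need ≥2) → not satisfied.
Under section 5: age of the damaged item: 4.7 years ≤ 12 years? yes; and the loss arose from gradual deterioration? yes; and the loss was reported within the notification period? yes. So the claim is a Certified Peril.
Under section 1: Tier VI Claim (section 7)? no; or not a Certified Peril (section 5)? no. So the claim is not a Tier II Claim.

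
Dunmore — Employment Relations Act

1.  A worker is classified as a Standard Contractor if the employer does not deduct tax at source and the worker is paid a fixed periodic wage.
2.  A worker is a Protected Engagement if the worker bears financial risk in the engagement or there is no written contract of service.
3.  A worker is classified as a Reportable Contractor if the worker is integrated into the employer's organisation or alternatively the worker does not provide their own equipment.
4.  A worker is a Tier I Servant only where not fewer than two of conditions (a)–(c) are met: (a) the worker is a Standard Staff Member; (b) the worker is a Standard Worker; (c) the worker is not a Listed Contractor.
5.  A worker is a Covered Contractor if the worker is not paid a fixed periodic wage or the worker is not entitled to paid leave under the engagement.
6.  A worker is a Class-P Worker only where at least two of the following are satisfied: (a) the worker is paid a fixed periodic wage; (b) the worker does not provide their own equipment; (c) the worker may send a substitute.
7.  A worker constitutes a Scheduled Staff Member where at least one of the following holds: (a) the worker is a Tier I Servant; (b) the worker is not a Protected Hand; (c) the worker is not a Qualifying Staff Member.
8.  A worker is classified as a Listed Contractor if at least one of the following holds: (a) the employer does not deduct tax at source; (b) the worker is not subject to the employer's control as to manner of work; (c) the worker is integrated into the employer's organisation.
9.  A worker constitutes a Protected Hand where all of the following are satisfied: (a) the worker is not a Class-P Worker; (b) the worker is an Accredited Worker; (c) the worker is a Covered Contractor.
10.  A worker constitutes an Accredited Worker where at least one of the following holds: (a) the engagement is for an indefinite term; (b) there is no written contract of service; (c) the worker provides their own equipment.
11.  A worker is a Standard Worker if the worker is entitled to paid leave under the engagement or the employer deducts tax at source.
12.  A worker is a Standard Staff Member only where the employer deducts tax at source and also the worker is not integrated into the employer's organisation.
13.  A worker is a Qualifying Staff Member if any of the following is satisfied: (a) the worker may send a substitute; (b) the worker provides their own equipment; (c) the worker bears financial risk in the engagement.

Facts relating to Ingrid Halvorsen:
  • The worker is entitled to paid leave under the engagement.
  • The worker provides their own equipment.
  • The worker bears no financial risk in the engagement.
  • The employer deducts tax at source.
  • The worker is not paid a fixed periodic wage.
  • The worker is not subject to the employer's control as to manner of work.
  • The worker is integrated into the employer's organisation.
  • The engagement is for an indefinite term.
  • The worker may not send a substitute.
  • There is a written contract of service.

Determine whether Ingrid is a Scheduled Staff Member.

Under paragraph 12: the employer deducts tax at source? yes; and the worker is not integrated into the employer's organisation? no. So the worker is not a Standard Staff Member.
Under paragraph 11: the worker is entitled to paid leave under the engagement? yes; or the employer deducts tax at source? yes. So the worker is a Standard Worker.
Under paragraph 8: the employer does not deduct tax at source? no; or the worker is not subject to the employer's control as to manner of work? yes; or the worker is integrated into the employer's organisation? yes. So the worker is a Listed Contractor.
Under paragraph 4: Standard Staff Member (paragraph 12)? no; Standard Worker (paragraph 11)? yes; not a Listed Contractor (paragraph 8)? no — 1 of 3 hold (need ≥2) → not satisfied.
Under paragraph 6: the worker is paid a fixed periodic wage? no; the worker does not provide their own equipment? no; the worker may send a substitute? no — 0 of 3 hold (need ≥2) → not satisfied.
Under paragraph 10: the engagement is for an indefinite term? yes; or there is no written contract of service? no; or the worker provides their own equipment? yes. So the worker is an Accredited Worker.
Under paragraph 5: the worker is not paid a fixed periodic wage? yes; or the worker is not entitled to paid leave under the engagement? no. So the worker is a Covered Contractor.
Under paragraph 9: not a Class-P Worker (paragraph 6)? yes; and Accredited Worker (paragraph 10)? yes; and Covered Contractor (paragraph 5)? yes. So the worker is a Protected Hand.
Under paragraph 13: the worker may send a substitute? no; or the worker provides their own equipment? yes; or the worker bears financial risk in the engagement? no. So the worker is a Qualifying Staff Member.
Under paragraph 7: Tier I Servant (paragraph 4)? no; or not a Protected Hand (paragraph 9)? no; or not a Qualifying Staff Member (paragraph 13)? no. So the worker is not a Scheduled Staff Member.

No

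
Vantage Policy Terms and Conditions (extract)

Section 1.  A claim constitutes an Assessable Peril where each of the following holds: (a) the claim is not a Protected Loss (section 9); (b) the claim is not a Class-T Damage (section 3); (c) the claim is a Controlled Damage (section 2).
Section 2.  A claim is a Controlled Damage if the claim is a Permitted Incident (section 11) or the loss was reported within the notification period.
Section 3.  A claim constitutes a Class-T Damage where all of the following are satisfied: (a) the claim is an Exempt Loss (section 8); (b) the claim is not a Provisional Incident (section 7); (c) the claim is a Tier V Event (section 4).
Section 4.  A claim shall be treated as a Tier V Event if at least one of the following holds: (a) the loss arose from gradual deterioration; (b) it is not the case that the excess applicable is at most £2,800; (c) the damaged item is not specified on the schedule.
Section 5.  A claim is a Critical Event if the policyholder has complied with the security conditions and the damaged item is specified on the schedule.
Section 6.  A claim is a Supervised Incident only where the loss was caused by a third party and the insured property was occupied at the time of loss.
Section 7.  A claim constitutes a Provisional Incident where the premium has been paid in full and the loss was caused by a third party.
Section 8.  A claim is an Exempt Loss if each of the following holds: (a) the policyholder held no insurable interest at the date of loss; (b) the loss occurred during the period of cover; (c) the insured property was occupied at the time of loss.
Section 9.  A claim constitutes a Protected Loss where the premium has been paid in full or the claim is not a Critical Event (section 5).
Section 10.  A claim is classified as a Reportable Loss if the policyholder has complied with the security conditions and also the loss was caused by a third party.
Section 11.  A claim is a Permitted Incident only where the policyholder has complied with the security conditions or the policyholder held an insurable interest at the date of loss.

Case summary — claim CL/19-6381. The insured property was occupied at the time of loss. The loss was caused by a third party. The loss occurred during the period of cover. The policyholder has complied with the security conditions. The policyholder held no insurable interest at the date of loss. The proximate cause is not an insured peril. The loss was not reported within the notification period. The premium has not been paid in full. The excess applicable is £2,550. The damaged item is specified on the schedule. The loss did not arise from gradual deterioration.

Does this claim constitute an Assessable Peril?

Yes

section 5 — Critical Event: [the policyholder has complied with the security conditions? yes] AND [the damaged item is specified on the schedule? yes] → satisfied.
section 9 — Protected Loss: [the premium has been paid in full? no] OR [not a Critical Event (section 5)? no] → not satisfied.
section 8 — Exempt Loss: [the policyholder held no insurable interest at the date of loss? yes] AND [the loss occurred during the period of cover? yes] AND [the insured property was occupied at the time of loss? yes] → satisfied.
section 7 — Provisional Incident: [the premium has been paid in full? no] AND [the loss was caused by a third party? yes] → not satisfied.
section 4 — Tier V Event: [the loss arose from gradual deterioration? no] OR [excess applicable: £2,550 ≤ £2,800? yes, so negated condition no] OR [the damaged item is not specified on the schedule? no] → not satisfied.
section 3 — Class-T Damage: [Exempt Loss (section 8)? yes] AND [not a Provisional Incident (section 7)? yes] AND [Tier V Event (section 4)? no] → not satisfied.
section 11 — Permitted Incident: [the policyholder has complied with the security conditions? yes] OR [the policyholder held an insurable interest at the date of loss? no] → satisfied.
section 2 — Controlled Damage: [Permitted Incident (section 11)? yes] OR [the loss was reported within the notification period? no] → satisfied.
section 1 — Assessable Peril: [not a Protected Loss (section 9)? yes] AND [not a Class-T Damage (section 3)? yes] AND [Controlled Damage (section 2)? yes] → satisfied.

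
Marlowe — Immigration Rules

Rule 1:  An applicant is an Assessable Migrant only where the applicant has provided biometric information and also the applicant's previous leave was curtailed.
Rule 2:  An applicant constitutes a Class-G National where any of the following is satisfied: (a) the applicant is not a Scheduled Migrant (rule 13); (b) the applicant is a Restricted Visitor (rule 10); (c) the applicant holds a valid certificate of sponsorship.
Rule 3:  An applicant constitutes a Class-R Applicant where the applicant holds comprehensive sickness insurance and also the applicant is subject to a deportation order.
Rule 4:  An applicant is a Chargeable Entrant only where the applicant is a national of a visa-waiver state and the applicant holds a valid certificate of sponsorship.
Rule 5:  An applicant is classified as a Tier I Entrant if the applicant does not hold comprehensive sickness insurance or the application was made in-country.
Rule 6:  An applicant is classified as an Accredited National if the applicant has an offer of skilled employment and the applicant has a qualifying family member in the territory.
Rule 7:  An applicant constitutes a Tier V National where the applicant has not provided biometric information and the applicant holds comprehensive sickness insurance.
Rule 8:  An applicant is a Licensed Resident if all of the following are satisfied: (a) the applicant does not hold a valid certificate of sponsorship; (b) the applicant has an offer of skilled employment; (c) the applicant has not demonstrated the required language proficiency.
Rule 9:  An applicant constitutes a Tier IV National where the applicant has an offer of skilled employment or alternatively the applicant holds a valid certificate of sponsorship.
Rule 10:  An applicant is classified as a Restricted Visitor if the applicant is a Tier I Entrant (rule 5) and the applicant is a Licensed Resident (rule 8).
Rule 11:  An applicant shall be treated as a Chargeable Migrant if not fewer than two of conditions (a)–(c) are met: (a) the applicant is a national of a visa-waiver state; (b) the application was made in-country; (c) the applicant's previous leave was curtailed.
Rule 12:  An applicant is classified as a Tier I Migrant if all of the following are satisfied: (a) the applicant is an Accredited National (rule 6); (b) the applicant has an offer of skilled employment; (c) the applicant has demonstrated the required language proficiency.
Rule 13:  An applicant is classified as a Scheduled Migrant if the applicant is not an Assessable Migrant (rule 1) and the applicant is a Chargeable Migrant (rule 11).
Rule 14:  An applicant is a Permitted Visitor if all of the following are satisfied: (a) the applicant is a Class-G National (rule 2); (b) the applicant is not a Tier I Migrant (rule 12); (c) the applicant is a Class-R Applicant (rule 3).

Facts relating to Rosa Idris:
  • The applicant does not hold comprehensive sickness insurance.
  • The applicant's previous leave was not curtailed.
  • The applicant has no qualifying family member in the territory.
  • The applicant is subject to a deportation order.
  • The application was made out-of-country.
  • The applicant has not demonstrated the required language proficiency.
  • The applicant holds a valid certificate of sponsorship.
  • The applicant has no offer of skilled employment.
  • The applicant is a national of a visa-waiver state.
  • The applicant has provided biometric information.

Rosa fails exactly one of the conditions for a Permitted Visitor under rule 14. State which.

Class-R Applicant

Under rule 1: the applicant has provided biometric information? yes; and the applicant's previous leave was curtailed? no. So the applicant is not an Assessable Migrant.
Under rule 11: the applicant is a national of a visa-waiver state? yes; the application was made in-country? no; the applicant's previous leave was curtailed? no — 1 of 3 hold (need ≥2) → not satisfied.
Under rule 13: not an Assessable Migrant (rule 1)? yes; and Chargeable Migrant (rule 11)? no. So the applicant is not a Scheduled Migrant.
Under rule 5: the applicant does not hold comprehensive sickness insurance? yes; or the application was made in-country? no. So the applicant is a Tier I Entrant.
Under rule 8: the applicant does not hold a valid certificate of sponsorship? no; and the applicant has an offer of skilled employment? no; and the applicant has not demonstrated the required language proficiency? yes. So the applicant is not a Licensed Resident.
Under rule 10: Tier I Entrant (rule 5)? yes; and Licensed Resident (rule 8)? no. So the applicant is not a Restricted Visitor.
Under rule 2: not a Scheduled Migrant (rule 13)? yes; or Restricted Visitor (rule 10)? no; or the applicant holds a valid certificate of sponsorship? yes. So the applicant is a Class-G National.
Under rule 6: the applicant has an offer of skilled employment? no; and the applicant has a qualifying family member in the territory? no. So the applicant is not an Accredited National.
Under rule 12: Accredited National (rule 6)? no; and the applicant has an offer of skilled employment? no; and the applicant has demonstrated the required language proficiency? no. So the applicant is not a Tier I Migrant.
Under rule 3: the applicant holds comprehensive sickness insurance? no; and the applicant is subject to a deportation order? yes. So the applicant is not a Class-R Applicant.
Under rule 14: Class-G National (rule 2)? yes; and not a Tier I Migrant (rule 12)? yes; and Class-R Applicant (rule 3)? no. So the applicant is not a Permitted Visitor.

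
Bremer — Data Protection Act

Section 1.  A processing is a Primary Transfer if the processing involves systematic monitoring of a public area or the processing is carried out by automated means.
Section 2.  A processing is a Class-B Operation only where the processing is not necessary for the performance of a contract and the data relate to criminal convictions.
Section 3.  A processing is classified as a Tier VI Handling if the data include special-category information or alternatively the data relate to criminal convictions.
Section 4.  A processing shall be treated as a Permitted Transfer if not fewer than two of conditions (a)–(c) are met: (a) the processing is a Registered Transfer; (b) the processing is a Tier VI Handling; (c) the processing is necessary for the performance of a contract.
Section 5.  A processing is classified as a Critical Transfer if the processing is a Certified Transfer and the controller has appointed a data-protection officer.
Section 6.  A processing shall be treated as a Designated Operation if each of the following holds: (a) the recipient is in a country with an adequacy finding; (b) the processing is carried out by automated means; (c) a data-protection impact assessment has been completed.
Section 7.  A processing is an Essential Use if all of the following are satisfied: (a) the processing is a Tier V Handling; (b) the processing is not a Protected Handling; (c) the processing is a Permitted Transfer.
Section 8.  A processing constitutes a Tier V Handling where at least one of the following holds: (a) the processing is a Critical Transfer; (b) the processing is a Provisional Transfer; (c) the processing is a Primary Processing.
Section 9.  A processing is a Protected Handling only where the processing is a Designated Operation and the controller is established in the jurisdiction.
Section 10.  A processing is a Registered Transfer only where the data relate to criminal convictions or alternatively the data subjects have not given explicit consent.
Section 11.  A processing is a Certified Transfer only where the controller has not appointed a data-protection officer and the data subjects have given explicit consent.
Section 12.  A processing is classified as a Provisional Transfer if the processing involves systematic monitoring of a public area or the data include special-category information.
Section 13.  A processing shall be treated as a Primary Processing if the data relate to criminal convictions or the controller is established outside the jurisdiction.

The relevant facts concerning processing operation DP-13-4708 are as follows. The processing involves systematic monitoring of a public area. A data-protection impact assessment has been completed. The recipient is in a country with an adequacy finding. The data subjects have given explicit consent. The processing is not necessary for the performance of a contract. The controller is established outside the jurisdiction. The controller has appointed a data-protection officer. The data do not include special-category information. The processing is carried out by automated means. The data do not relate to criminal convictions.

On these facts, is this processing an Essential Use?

No

section 11 — Certified Transfer: [the controller has not appointed a data-protection officer? no] AND [the data subjects have given explicit consent? yes] → not satisfied.
section 5 — Critical Transfer: [Certified Transfer (section 11)? no] AND [the controller has appointed a data-protection officer? yes] → not satisfied.
section 12 — Provisional Transfer: [the processing involves systematic monitoring of a public area? yes] OR [the data include special-category information? no] → satisfied.
section 13 — Primary Processing: [the data relate to criminal convictions? no] OR [the controller is established outside the jurisdiction? yes] → satisfied.
section 8 — Tier V Handling: [Critical Transfer (section 5)? no] OR [Provisional Transfer (section 12)? yes] OR [Primary Processing (section 13)? yes] → satisfied.
section 6 — Designated Operation: [the recipient is in a country with an adequacy finding? yes] AND [the processing is carried out by automated means? yes] AND [a data-protection impact assessment has been completed? yes] → satisfied.
section 9 — Protected Handling: [Designated Operation (section 6)? yes] AND [the controller is established in the jurisdiction? no] → not satisfied.
section 10 — Registered Transfer: [the data relate to criminal convictions? no] OR [the data subjects have not given explicit consent? no] → not satisfied.
section 3 — Tier VI Handling: [the data include special-category information? no] OR [the data relate to criminal convictions? no] → not satisfied.
section 4 — Permitted Transfer: Registered Transfer (section 10)? no; Tier VI Handling (section 3)? no; the processing is necessary for the performance of a contract? no — 0 of 3 hold (need ≥2) → not satisfied.
section 7 — Essential Use: [Tier V Handling (section 8)? yes] AND [not a Protected Handling (section 9)? yes] AND [Permitted Transfer (section 4)? no] → not satisfied.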